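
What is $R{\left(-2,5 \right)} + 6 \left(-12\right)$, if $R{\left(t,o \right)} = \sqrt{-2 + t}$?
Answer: $-72 + 2 i \approx -72.0 + 2.0 i$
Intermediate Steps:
$R{\left(-2,5 \right)} + 6 \left(-12\right) = \sqrt{-2 - 2} + 6 \left(-12\right) = \sqrt{-4} - 72 = 2 i - 72 = -72 + 2 i$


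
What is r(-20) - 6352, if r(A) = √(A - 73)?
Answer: -6352 + I*√93 ≈ -6352.0 + 9.6436*I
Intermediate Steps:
r(A) = √(-73 + A)
r(-20) - 6352 = √(-73 - 20) - 6352 = √(-93) - 6352 = I*√93 - 6352 = -6352 + I*√93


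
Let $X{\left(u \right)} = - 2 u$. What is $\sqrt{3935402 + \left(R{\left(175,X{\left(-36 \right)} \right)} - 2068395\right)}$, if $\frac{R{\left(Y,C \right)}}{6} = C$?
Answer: $7 \sqrt{38111} \approx 1366.5$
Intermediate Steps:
$R{\left(Y,C \right)} = 6 C$
$\sqrt{3935402 + \left(R{\left(175,X{\left(-36 \right)} \right)} - 2068395\right)} = \sqrt{3935402 + \left(6 \left(\left(-2\right) \left(-36\right)\right) - 2068395\right)} = \sqrt{3935402 + \left(6 \cdot 72 - 2068395\right)} = \sqrt{3935402 + \left(432 - 2068395\right)} = \sqrt{3935402 - 2067963} = \sqrt{1867439} = 7 \sqrt{38111}$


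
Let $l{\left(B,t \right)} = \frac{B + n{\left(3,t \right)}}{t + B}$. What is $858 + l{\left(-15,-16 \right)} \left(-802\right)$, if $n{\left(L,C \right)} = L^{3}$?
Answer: $\frac{36222}{31} \approx 1168.5$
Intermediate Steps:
$l{\left(B,t \right)} = \frac{27 + B}{B + t}$ ($l{\left(B,t \right)} = \frac{B + 3^{3}}{t + B} = \frac{B + 27}{B + t} = \frac{27 + B}{B + t}$)
$858 + l{\left(-15,-16 \right)} \left(-802\right) = 858 + \frac{27 - 15}{-15 - 16} \left(-802\right) = 858 + \frac{1}{-31} \cdot 12 \left(-802\right) = 858 + \left(- \frac{1}{31}\right) 12 \left(-802\right) = 858 - - \frac{9624}{31} = 858 + \frac{9624}{31} = \frac{36222}{31}$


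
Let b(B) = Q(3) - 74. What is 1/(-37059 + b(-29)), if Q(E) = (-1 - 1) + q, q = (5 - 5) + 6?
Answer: -1/37129 ≈ -2.6933e-5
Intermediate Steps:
q = 6 (q = 0 + 6 = 6)
Q(E) = 4 (Q(E) = (-1 - 1) + 6 = -2 + 6 = 4)
b(B) = -70 (b(B) = 4 - 74 = -70)
1/(-37059 + b(-29)) = 1/(-37059 - 70) = 1/(-37129) = -1/37129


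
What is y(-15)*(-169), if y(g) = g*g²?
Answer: 570375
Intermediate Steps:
y(g) = g³
y(-15)*(-169) = (-15)³*(-169) = -3375*(-169) = 570375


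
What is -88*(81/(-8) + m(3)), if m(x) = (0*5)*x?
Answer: 891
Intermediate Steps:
m(x) = 0 (m(x) = 0*x = 0)
-88*(81/(-8) + m(3)) = -88*(81/(-8) + 0) = -88*(81*(-⅛) + 0) = -88*(-81/8 + 0) = -88*(-81/8) = 891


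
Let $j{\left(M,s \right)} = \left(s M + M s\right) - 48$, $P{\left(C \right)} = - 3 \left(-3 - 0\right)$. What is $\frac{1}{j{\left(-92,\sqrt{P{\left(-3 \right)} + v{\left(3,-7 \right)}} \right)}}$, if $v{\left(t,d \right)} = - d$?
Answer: $- \frac{1}{784} \approx -0.0012755$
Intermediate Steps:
$P{\left(C \right)} = 9$ ($P{\left(C \right)} = - 3 \left(-3 + \left(-5 + 5\right)\right) = - 3 \left(-3 + 0\right) = \left(-3\right) \left(-3\right) = 9$)
$j{\left(M,s \right)} = -48 + 2 M s$ ($j{\left(M,s \right)} = \left(M s + M s\right) - 48 = 2 M s - 48 = -48 + 2 M s$)
$\frac{1}{j{\left(-92,\sqrt{P{\left(-3 \right)} + v{\left(3,-7 \right)}} \right)}} = \frac{1}{-48 + 2 \left(-92\right) \sqrt{9 - -7}} = \frac{1}{-48 + 2 \left(-92\right) \sqrt{9 + 7}} = \frac{1}{-48 + 2 \left(-92\right) \sqrt{16}} = \frac{1}{-48 + 2 \left(-92\right) 4} = \frac{1}{-48 - 736} = \frac{1}{-784} = - \frac{1}{784}$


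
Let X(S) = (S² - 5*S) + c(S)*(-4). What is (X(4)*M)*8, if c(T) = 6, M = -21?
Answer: 4704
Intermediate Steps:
X(S) = -24 + S² - 5*S (X(S) = (S² - 5*S) + 6*(-4) = (S² - 5*S) - 24 = -24 + S² - 5*S)
(X(4)*M)*8 = ((-24 + 4² - 5*4)*(-21))*8 = ((-24 + 16 - 20)*(-21))*8 = -28*(-21)*8 = 588*8 = 4704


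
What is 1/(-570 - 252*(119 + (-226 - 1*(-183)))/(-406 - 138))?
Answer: -34/18183 ≈ -0.0018699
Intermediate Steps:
1/(-570 - 252*(119 + (-226 - 1*(-183)))/(-406 - 138)) = 1/(-570 - 252/((-544/(119 + (-226 + 183))))) = 1/(-570 - 252/((-544/(119 - 43)))) = 1/(-570 - 252/((-544/76))) = 1/(-570 - 252/((-544*1/76))) = 1/(-570 - 252/(-136/19)) = 1/(-570 - 252*(-19/136)) = 1/(-570 + 1197/34) = 1/(-18183/34) = -34/18183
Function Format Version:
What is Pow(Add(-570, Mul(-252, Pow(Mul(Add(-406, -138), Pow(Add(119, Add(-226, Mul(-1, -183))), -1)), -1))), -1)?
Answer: Rational(-34, 18183) ≈ -0.0018699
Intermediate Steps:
Pow(Add(-570, Mul(-252, Pow(Mul(Add(-406, -138), Pow(Add(119, Add(-226, Mul(-1, -183))), -1)), -1))), -1) = Pow(Add(-570, Mul(-252, Pow(Mul(-544, Pow(Add(119, Add(-226, 183)), -1)), -1))), -1) = Pow(Add(-570, Mul(-252, Pow(Mul(-544, Pow(Add(119, -43), -1)), -1))), -1) = Pow(Add(-570, Mul(-252, Pow(Mul(-544, Pow(76, -1)), -1))), -1) = Pow(Add(-570, Mul(-252, Pow(Mul(-544, Rational(1, 76)), -1))), -1) = Pow(Add(-570, Mul(-252, Pow(Rational(-136, 19), -1))), -1) = Pow(Add(-570, Mul(-252, Rational(-19, 136))), -1) = Pow(Add(-570, Rational(1197, 34)), -1) = Pow(Rational(-18183, 34), -1) = Rational(-34, 18183)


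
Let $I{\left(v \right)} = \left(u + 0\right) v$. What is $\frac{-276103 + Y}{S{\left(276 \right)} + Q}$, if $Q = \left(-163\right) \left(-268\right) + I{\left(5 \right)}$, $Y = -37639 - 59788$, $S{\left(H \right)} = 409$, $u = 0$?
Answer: $- \frac{373530}{44093} \approx -8.4714$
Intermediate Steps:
$I{\left(v \right)} = 0$ ($I{\left(v \right)} = \left(0 + 0\right) v = 0 v = 0$)
$Y = -97427$
$Q = 43684$ ($Q = \left(-163\right) \left(-268\right) + 0 = 43684 + 0 = 43684$)
$\frac{-276103 + Y}{S{\left(276 \right)} + Q} = \frac{-276103 - 97427}{409 + 43684} = - \frac{373530}{44093}$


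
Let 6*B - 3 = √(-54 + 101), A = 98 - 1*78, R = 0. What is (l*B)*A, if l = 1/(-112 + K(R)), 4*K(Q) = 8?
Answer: -1/11 - √47/33 ≈ -0.29866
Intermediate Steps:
K(Q) = 2 (K(Q) = (¼)*8 = 2)
A = 20 (A = 98 - 78 = 20)
B = ½ + √47/6 (B = ½ + √(-54 + 101)/6 = ½ + √47/6 ≈ 1.6426)
l = -1/110 (l = 1/(-112 + 2) = 1/(-110) = -1/110 ≈ -0.0090909)
(l*B)*A = -(½ + √47/6)/110*20 = (-1/220 - √47/660)*20 = -1/11 - √47/33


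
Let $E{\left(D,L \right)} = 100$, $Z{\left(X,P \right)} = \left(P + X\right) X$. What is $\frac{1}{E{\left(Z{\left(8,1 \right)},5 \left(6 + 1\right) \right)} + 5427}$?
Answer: $\frac{1}{5527} \approx 0.00018093$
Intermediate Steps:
$Z{\left(X,P \right)} = X \left(P + X\right)$
$\frac{1}{E{\left(Z{\left(8,1 \right)},5 \left(6 + 1\right) \right)} + 5427} = \frac{1}{100 + 5427} = \frac{1}{5527}$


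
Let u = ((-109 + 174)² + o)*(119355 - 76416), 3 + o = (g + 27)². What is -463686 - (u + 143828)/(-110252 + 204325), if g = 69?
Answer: -44197491188/94073 ≈ -4.6982e+5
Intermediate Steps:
o = 9213 (o = -3 + (69 + 27)² = -3 + 96² = -3 + 9216 = 9213)
u = 577014282 (u = ((-109 + 174)² + 9213)*(119355 - 76416) = (65² + 9213)*42939 = (4225 + 9213)*42939 = 13438*42939 = 577014282)
-463686 - (u + 143828)/(-110252 + 204325) = -463686 - (577014282 + 143828)/(-110252 + 204325) = -463686 - 577158110/94073 = -44197491188/94073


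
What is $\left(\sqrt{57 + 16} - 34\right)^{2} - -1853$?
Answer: $3082 - 68 \sqrt{73} \approx 2501.0$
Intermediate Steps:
$\left(\sqrt{57 + 16} - 34\right)^{2} - -1853 = \left(\sqrt{73} - 34\right)^{2} + 1853 = \left(-34 + \sqrt{73}\right)^{2} + 1853 = 1853 + \left(-34 + \sqrt{73}\right)^{2}$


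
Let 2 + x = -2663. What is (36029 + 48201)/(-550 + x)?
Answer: -16846/643 ≈ -26.199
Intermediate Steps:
x = -2665 (x = -2 - 2663 = -2665)
(36029 + 48201)/(-550 + x) = (36029 + 48201)/(-550 - 2665) = 84230/(-3215) = 84230*(-1/3215) = -16846/643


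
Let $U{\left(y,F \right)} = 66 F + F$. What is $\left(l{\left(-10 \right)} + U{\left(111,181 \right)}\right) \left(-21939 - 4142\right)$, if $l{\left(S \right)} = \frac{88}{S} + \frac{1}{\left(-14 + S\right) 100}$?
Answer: $- \frac{758531431999}{2400} \approx -3.1605 \cdot 10^{8}$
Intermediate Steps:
$U{\left(y,F \right)} = 67 F$
$l{\left(S \right)} = \frac{88}{S} + \frac{1}{100 \left(-14 + S\right)}$ ($l{\left(S \right)} = \frac{88}{S} + \frac{1}{-14 + S} \frac{1}{100} = \frac{88}{S} + \frac{1}{100 \left(-14 + S\right)}$)
$\left(l{\left(-10 \right)} + U{\left(111,181 \right)}\right) \left(-21939 - 4142\right) = \left(\frac{-123200 + 8801 \left(-10\right)}{100 \left(-10\right) \left(-14 - 10\right)} + 67 \cdot 181\right) \left(-21939 - 4142\right) = \left(\frac{1}{100} \left(- \frac{1}{10}\right) \frac{1}{-24} \left(-123200 - 88010\right) + 12127\right) \left(-26081\right) = \left(\frac{1}{100} \left(- \frac{1}{10}\right) \left(- \frac{1}{24}\right) \left(-211210\right) + 12127\right) \left(-26081\right) = \left(- \frac{21121}{2400} + 12127\right) \left(-26081\right) = \frac{29083679}{2400} \left(-26081\right) = - \frac{758531431999}{2400}$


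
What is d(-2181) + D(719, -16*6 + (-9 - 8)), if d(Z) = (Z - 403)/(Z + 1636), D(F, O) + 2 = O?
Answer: -60091/545 ≈ -110.26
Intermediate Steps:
D(F, O) = -2 + O
d(Z) = (-403 + Z)/(1636 + Z)
d(-2181) + D(719, -16*6 + (-9 - 8)) = (-403 - 2181)/(1636 - 2181) + (-2 + (-16*6 + (-9 - 8))) = -2584/(-545) + (-2 + (-96 - 17)) = -1/545*(-2584) + (-2 - 113) = 2584/545 - 115 = -60091/545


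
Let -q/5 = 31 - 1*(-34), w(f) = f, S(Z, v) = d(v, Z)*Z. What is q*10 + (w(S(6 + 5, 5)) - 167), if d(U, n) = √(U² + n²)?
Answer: -3417 + 11*√146 ≈ -3284.1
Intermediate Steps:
S(Z, v) = Z*√(Z² + v²) (S(Z, v) = √(v² + Z²)*Z = √(Z² + v²)*Z = Z*√(Z² + v²))
q = -325 (q = -5*(31 - 1*(-34)) = -5*(31 + 34) = -5*65 = -325)
q*10 + (w(S(6 + 5, 5)) - 167) = -325*10 + ((6 + 5)*√((6 + 5)² + 5²) - 167) = -3250 + (11*√(11² + 25) - 167) = -3250 + (11*√(121 + 25) - 167) = -3250 + (11*√146 - 167) = -3250 + (-167 + 11*√146) = -3417 + 11*√146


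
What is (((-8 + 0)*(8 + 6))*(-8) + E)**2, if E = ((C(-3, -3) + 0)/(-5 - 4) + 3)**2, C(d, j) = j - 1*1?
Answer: 5407690369/6561 ≈ 8.2422e+5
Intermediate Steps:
C(d, j) = -1 + j (C(d, j) = j - 1 = -1 + j)
E = 961/81 (E = (((-1 - 3) + 0)/(-5 - 4) + 3)**2 = ((-4 + 0)/(-9) + 3)**2 = (-4*(-1/9) + 3)**2 = (4/9 + 3)**2 = (31/9)**2 = 961/81 ≈ 11.864)
(((-8 + 0)*(8 + 6))*(-8) + E)**2 = (((-8 + 0)*(8 + 6))*(-8) + 961/81)**2 = (-8*14*(-8) + 961/81)**2 = (-112*(-8) + 961/81)**2 = (896 + 961/81)**2 = (73537/81)**2 = 5407690369/6561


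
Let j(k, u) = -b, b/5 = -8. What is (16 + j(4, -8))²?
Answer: 3136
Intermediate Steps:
b = -40 (b = 5*(-8) = -40)
j(k, u) = 40 (j(k, u) = -1*(-40) = 40)
(16 + j(4, -8))² = (16 + 40)² = 56² = 3136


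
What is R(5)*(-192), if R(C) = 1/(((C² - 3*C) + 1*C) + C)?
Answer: -48/5 ≈ -9.6000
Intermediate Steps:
R(C) = 1/(C² - C) (R(C) = 1/(((C² - 3*C) + C) + C) = 1/((C² - 2*C) + C) = 1/(C² - C))
R(5)*(-192) = (1/(5*(-1 + 5)))*(-192) = ((⅕)/4)*(-192) = ((⅕)*(¼))*(-192) = (1/20)*(-192) = -48/5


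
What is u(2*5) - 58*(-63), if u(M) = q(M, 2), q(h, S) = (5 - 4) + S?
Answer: 3657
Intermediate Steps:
q(h, S) = 1 + S
u(M) = 3 (u(M) = 1 + 2 = 3)
u(2*5) - 58*(-63) = 3 - 58*(-63) = 3 + 3654 = 3657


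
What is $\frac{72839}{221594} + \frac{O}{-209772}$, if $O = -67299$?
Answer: $\frac{5032106219}{7747369428} \approx 0.64952$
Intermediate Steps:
$\frac{72839}{221594} + \frac{O}{-209772} = \frac{72839}{221594} - \frac{67299}{-209772} = 72839 \cdot \frac{1}{221594} - - \frac{22433}{69924} = \frac{72839}{221594} + \frac{22433}{69924} = \frac{5032106219}{7747369428}$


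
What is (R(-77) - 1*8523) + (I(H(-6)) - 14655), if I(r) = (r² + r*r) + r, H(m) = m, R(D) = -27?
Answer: -23139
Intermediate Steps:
I(r) = r + 2*r² (I(r) = (r² + r²) + r = 2*r² + r = r + 2*r²)
(R(-77) - 1*8523) + (I(H(-6)) - 14655) = (-27 - 1*8523) + (-6*(1 + 2*(-6)) - 14655) = (-27 - 8523) + (-6*(1 - 12) - 14655) = -8550 + (-6*(-11) - 14655) = -8550 + (66 - 14655) = -8550 - 14589 = -23139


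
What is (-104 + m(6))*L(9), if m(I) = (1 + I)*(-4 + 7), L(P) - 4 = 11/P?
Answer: -3901/9 ≈ -433.44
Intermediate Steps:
L(P) = 4 + 11/P
m(I) = 3 + 3*I (m(I) = (1 + I)*3 = 3 + 3*I)
(-104 + m(6))*L(9) = (-104 + (3 + 3*6))*(4 + 11/9) = (-104 + (3 + 18))*(4 + 11*(⅑)) = (-104 + 21)*(4 + 11/9) = -83*47/9 = -3901/9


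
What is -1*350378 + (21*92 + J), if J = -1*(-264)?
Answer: -348182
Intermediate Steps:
J = 264
-1*350378 + (21*92 + J) = -1*350378 + (21*92 + 264) = -350378 + (1932 + 264) = -350378 + 2196 = -348182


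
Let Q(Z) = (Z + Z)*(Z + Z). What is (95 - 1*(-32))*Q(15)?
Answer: 114300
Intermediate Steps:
Q(Z) = 4*Z**2 (Q(Z) = (2*Z)*(2*Z) = 4*Z**2)
(95 - 1*(-32))*Q(15) = (95 - 1*(-32))*(4*15**2) = (95 + 32)*(4*225) = 127*900 = 114300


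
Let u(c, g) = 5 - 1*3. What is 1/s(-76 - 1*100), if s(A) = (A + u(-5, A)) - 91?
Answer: -1/265 ≈ -0.0037736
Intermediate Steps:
u(c, g) = 2 (u(c, g) = 5 - 3 = 2)
s(A) = -89 + A (s(A) = (A + 2) - 91 = (2 + A) - 91 = -89 + A)
1/s(-76 - 1*100) = 1/(-89 + (-76 - 1*100)) = 1/(-89 + (-76 - 100)) = 1/(-89 - 176) = 1/(-265) = -1/265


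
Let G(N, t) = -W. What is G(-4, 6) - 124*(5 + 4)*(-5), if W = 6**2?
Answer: 5544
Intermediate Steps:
W = 36
G(N, t) = -36 (G(N, t) = -1*36 = -36)
G(-4, 6) - 124*(5 + 4)*(-5) = -36 - 124*(5 + 4)*(-5) = -36 - 1116*(-5) = -36 - 124*(-45) = -36 + 5580 = 5544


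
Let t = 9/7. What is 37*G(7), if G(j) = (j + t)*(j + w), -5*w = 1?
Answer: 72964/35 ≈ 2084.7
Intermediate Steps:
w = -1/5 (w = -1/5*1 = -1/5 ≈ -0.20000)
t = 9/7 (t = 9*(1/7) = 9/7 ≈ 1.2857)
G(j) = (-1/5 + j)*(9/7 + j) (G(j) = (j + 9/7)*(j - 1/5) = (9/7 + j)*(-1/5 + j) = (-1/5 + j)*(9/7 + j))
37*G(7) = 37*(-9/35 + 7**2 + (38/35)*7) = 37*(-9/35 + 49 + 38/5) = 37*(1972/35) = 72964/35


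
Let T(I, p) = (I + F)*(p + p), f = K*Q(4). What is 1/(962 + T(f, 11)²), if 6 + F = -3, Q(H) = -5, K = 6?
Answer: 1/737126 ≈ 1.3566e-6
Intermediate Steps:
F = -9 (F = -6 - 3 = -9)
f = -30 (f = 6*(-5) = -30)
T(I, p) = 2*p*(-9 + I) (T(I, p) = (I - 9)*(p + p) = (-9 + I)*(2*p) = 2*p*(-9 + I))
1/(962 + T(f, 11)²) = 1/(962 + (2*11*(-9 - 30))²) = 1/(962 + (2*11*(-39))²) = 1/(962 + (-858)²) = 1/(962 + 736164) = 1/737126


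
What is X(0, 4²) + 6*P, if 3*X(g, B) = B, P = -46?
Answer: -812/3 ≈ -270.67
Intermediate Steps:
X(g, B) = B/3
X(0, 4²) + 6*P = (⅓)*4² + 6*(-46) = (⅓)*16 - 276 = 16/3 - 276 = -812/3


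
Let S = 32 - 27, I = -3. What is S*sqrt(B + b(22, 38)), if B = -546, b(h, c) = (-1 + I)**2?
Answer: 5*I*sqrt(530) ≈ 115.11*I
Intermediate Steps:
S = 5
b(h, c) = 16 (b(h, c) = (-1 - 3)**2 = (-4)**2 = 16)
S*sqrt(B + b(22, 38)) = 5*sqrt(-546 + 16) = 5*sqrt(-530) = 5*(I*sqrt(530)) = 5*I*sqrt(530)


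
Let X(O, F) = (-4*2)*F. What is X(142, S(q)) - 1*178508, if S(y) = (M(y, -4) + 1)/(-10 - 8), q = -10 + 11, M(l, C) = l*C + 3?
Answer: -178508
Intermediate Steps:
M(l, C) = 3 + C*l (M(l, C) = C*l + 3 = 3 + C*l)
q = 1
S(y) = -2/9 + 2*y/9 (S(y) = ((3 - 4*y) + 1)/(-10 - 8) = (4 - 4*y)/(-18) = (4 - 4*y)*(-1/18) = -2/9 + 2*y/9)
X(O, F) = -8*F
X(142, S(q)) - 1*178508 = -8*(-2/9 + (2/9)*1) - 1*178508 = -8*(-2/9 + 2/9) - 178508 = -8*0 - 178508 = 0 - 178508 = -178508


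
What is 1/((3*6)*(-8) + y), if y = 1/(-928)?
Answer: -928/133633 ≈ -0.0069444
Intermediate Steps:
y = -1/928 ≈ -0.0010776
1/((3*6)*(-8) + y) = 1/((3*6)*(-8) - 1/928) = 1/(18*(-8) - 1/928) = 1/(-144 - 1/928) = 1/(-133633/928) = -928/133633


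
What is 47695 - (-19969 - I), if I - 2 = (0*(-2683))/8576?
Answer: 67666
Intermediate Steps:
I = 2 (I = 2 + (0*(-2683))/8576 = 2 + 0*(1/8576) = 2 + 0 = 2)
47695 - (-19969 - I) = 47695 - (-19969 - 1*2) = 47695 - (-19969 - 2) = 47695 - 1*(-19971) = 47695 + 19971 = 67666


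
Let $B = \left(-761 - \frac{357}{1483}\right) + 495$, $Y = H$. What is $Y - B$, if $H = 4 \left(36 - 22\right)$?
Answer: $\frac{477883}{1483} \approx 322.24$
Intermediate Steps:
$H = 56$ ($H = 4 \cdot 14 = 56$)
$Y = 56$
$B = - \frac{394835}{1483}$ ($B = \left(-761 - \frac{357}{1483}\right) + 495 = - \frac{1128920}{1483} + 495 = - \frac{394835}{1483} \approx -266.24$)
$Y - B = 56 - - \frac{394835}{1483} = 56 + \frac{394835}{1483} = \frac{477883}{1483}$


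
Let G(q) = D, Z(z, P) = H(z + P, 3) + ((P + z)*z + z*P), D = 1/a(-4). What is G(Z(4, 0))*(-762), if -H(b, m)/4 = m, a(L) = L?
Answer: 381/2 ≈ 190.50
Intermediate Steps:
H(b, m) = -4*m
D = -1/4 (D = 1/(-4) = -1/4 ≈ -0.25000)
Z(z, P) = -12 + P*z + z*(P + z) (Z(z, P) = -4*3 + ((P + z)*z + z*P) = -12 + (z*(P + z) + P*z) = -12 + (P*z + z*(P + z)) = -12 + P*z + z*(P + z))
G(q) = -1/4
G(Z(4, 0))*(-762) = -1/4*(-762) = 381/2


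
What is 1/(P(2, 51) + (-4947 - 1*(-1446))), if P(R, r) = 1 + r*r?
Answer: -1/899 ≈ -0.0011123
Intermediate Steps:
P(R, r) = 1 + r²
1/(P(2, 51) + (-4947 - 1*(-1446))) = 1/((1 + 51²) + (-4947 - 1*(-1446))) = 1/((1 + 2601) + (-4947 + 1446)) = 1/(2602 - 3501) = 1/(-899) = -1/899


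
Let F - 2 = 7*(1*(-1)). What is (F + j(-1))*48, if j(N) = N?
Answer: -288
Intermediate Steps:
F = -5 (F = 2 + 7*(1*(-1)) = 2 + 7*(-1) = 2 - 7 = -5)
(F + j(-1))*48 = (-5 - 1)*48 = -6*48 = -288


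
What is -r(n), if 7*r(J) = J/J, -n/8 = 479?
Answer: -1/7 ≈ -0.14286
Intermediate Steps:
n = -3832 (n = -8*479 = -3832)
r(J) = 1/7 (r(J) = (J/J)/7 = (1/7)*1 = 1/7)
-r(n) = -1*1/7 = -1/7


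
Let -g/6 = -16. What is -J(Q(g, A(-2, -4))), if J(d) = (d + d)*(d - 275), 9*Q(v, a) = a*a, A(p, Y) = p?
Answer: 19768/81 ≈ 244.05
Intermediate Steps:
g = 96 (g = -6*(-16) = 96)
Q(v, a) = a**2/9 (Q(v, a) = (a*a)/9 = a**2/9)
J(d) = 2*d*(-275 + d) (J(d) = (2*d)*(-275 + d) = 2*d*(-275 + d))
-J(Q(g, A(-2, -4))) = -2*(1/9)*(-2)**2*(-275 + (1/9)*(-2)**2) = -2*(1/9)*4*(-275 + (1/9)*4) = -2*4*(-275 + 4/9)/9 = -2*4*(-2471)/(9*9) = -1*(-19768/81) = 19768/81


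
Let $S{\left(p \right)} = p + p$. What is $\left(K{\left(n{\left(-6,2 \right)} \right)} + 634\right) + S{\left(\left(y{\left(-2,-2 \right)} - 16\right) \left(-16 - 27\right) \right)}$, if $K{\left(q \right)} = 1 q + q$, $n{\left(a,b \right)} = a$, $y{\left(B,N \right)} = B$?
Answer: $2170$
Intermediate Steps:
$S{\left(p \right)} = 2 p$
$K{\left(q \right)} = 2 q$ ($K{\left(q \right)} = q + q = 2 q$)
$\left(K{\left(n{\left(-6,2 \right)} \right)} + 634\right) + S{\left(\left(y{\left(-2,-2 \right)} - 16\right) \left(-16 - 27\right) \right)} = \left(2 \left(-6\right) + 634\right) + 2 \left(-2 - 16\right) \left(-16 - 27\right) = \left(-12 + 634\right) + 2 \left(\left(-18\right) \left(-43\right)\right) = 622 + 2 \cdot 774 = 622 + 1548 = 2170$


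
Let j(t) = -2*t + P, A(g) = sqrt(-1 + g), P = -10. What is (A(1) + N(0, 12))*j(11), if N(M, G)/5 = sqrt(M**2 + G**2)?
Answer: -1920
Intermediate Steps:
j(t) = -10 - 2*t (j(t) = -2*t - 10 = -10 - 2*t)
N(M, G) = 5*sqrt(G**2 + M**2) (N(M, G) = 5*sqrt(M**2 + G**2) = 5*sqrt(G**2 + M**2))
(A(1) + N(0, 12))*j(11) = (sqrt(-1 + 1) + 5*sqrt(12**2 + 0**2))*(-10 - 2*11) = (sqrt(0) + 5*sqrt(144 + 0))*(-10 - 22) = (0 + 5*sqrt(144))*(-32) = (0 + 5*12)*(-32) = (0 + 60)*(-32) = 60*(-32) = -1920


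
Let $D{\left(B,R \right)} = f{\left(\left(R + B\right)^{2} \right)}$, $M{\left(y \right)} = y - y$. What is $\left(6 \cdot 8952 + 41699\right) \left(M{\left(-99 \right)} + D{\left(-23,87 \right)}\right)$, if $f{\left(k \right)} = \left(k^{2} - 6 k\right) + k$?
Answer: $1598776938496$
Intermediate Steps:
$f{\left(k \right)} = k^{2} - 5 k$
$M{\left(y \right)} = 0$
$D{\left(B,R \right)} = \left(B + R\right)^{2} \left(-5 + \left(B + R\right)^{2}\right)$ ($D{\left(B,R \right)} = \left(R + B\right)^{2} \left(-5 + \left(R + B\right)^{2}\right) = \left(B + R\right)^{2} \left(-5 + \left(B + R\right)^{2}\right)$)
$\left(6 \cdot 8952 + 41699\right) \left(M{\left(-99 \right)} + D{\left(-23,87 \right)}\right) = \left(6 \cdot 8952 + 41699\right) \left(0 + \left(-23 + 87\right)^{2} \left(-5 + \left(-23 + 87\right)^{2}\right)\right) = \left(53712 + 41699\right) \left(0 + 64^{2} \left(-5 + 64^{2}\right)\right) = 95411 \left(0 + 4096 \left(-5 + 4096\right)\right) = 95411 \left(0 + 4096 \cdot 4091\right) = 95411 \left(0 + 16756736\right) = 95411 \cdot 16756736 = 1598776938496$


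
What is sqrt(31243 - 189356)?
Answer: I*sqrt(158113) ≈ 397.63*I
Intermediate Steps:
sqrt(31243 - 189356) = sqrt(-158113) = I*sqrt(158113)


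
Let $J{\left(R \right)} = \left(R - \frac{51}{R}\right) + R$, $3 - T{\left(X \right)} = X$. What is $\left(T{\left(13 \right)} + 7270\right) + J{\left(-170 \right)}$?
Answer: $\frac{69203}{10} \approx 6920.3$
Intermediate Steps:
$T{\left(X \right)} = 3 - X$
$J{\left(R \right)} = - \frac{51}{R} + 2 R$
$\left(T{\left(13 \right)} + 7270\right) + J{\left(-170 \right)} = \left(\left(3 - 13\right) + 7270\right) + \left(- \frac{51}{-170} + 2 \left(-170\right)\right) = \left(\left(3 - 13\right) + 7270\right) - \frac{3397}{10} = \left(-10 + 7270\right) + \left(\frac{3}{10} - 340\right) = 7260 - \frac{3397}{10} = \frac{69203}{10}$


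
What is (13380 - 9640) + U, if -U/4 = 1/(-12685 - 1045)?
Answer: 25675102/6865 ≈ 3740.0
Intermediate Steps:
U = 2/6865 (U = -4/(-12685 - 1045) = -4/(-13730) = -4*(-1/13730) = 2/6865 ≈ 0.00029133)
(13380 - 9640) + U = (13380 - 9640) + 2/6865 = 3740 + 2/6865 = 25675102/6865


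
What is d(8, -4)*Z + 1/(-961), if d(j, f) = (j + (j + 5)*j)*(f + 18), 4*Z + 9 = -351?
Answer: -135616321/961 ≈ -1.4112e+5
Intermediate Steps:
Z = -90 (Z = -9/4 + (1/4)*(-351) = -9/4 - 351/4 = -90)
d(j, f) = (18 + f)*(j + j*(5 + j)) (d(j, f) = (j + (5 + j)*j)*(18 + f) = (j + j*(5 + j))*(18 + f) = (18 + f)*(j + j*(5 + j)))
d(8, -4)*Z + 1/(-961) = (8*(108 + 6*(-4) + 18*8 - 4*8))*(-90) + 1/(-961) = (8*(108 - 24 + 144 - 32))*(-90) - 1/961 = (8*196)*(-90) - 1/961 = 1568*(-90) - 1/961 = -141120 - 1/961 = -135616321/961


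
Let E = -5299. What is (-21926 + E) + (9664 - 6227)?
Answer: -23788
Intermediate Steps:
(-21926 + E) + (9664 - 6227) = (-21926 - 5299) + (9664 - 6227) = -27225 + 3437 = -23788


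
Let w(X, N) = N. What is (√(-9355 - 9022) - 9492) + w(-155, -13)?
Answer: -9505 + I*√18377 ≈ -9505.0 + 135.56*I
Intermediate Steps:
(√(-9355 - 9022) - 9492) + w(-155, -13) = (√(-9355 - 9022) - 9492) - 13 = (√(-18377) - 9492) - 13 = (I*√18377 - 9492) - 13 = (-9492 + I*√18377) - 13 = -9505 + I*√18377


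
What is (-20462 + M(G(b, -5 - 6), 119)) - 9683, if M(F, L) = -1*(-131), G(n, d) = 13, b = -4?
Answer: -30014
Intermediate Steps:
M(F, L) = 131
(-20462 + M(G(b, -5 - 6), 119)) - 9683 = (-20462 + 131) - 9683 = -20331 - 9683 = -30014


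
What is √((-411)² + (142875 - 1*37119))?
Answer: √274677 ≈ 524.10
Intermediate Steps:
√((-411)² + (142875 - 1*37119)) = √(168921 + (142875 - 37119)) = √(168921 + 105756) = √274677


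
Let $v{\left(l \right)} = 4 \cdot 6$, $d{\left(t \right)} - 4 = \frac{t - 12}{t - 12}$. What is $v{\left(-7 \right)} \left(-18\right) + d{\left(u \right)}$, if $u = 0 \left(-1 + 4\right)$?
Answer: $-427$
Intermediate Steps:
$u = 0$ ($u = 0 \cdot 3 = 0$)
$d{\left(t \right)} = 5$ ($d{\left(t \right)} = 4 + \frac{t - 12}{t - 12} = 4 + \frac{-12 + t}{-12 + t} = 4 + 1 = 5$)
$v{\left(l \right)} = 24$
$v{\left(-7 \right)} \left(-18\right) + d{\left(u \right)} = 24 \left(-18\right) + 5 = -432 + 5 = -427$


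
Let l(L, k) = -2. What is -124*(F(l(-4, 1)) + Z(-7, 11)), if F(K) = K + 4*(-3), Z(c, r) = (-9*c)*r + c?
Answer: -83328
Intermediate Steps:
Z(c, r) = c - 9*c*r (Z(c, r) = -9*c*r + c = c - 9*c*r)
F(K) = -12 + K (F(K) = K - 12 = -12 + K)
-124*(F(l(-4, 1)) + Z(-7, 11)) = -124*((-12 - 2) - 7*(1 - 9*11)) = -124*(-14 - 7*(1 - 99)) = -124*(-14 - 7*(-98)) = -124*(-14 + 686) = -124*672 = -83328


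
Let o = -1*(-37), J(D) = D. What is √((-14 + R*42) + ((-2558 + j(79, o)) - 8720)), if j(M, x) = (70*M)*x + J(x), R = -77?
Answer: √190121 ≈ 436.03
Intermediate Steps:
o = 37
j(M, x) = x + 70*M*x (j(M, x) = (70*M)*x + x = 70*M*x + x = x + 70*M*x)
√((-14 + R*42) + ((-2558 + j(79, o)) - 8720)) = √((-14 - 77*42) + ((-2558 + 37*(1 + 70*79)) - 8720)) = √((-14 - 3234) + ((-2558 + 37*(1 + 5530)) - 8720)) = √(-3248 + ((-2558 + 37*5531) - 8720)) = √(-3248 + ((-2558 + 204647) - 8720)) = √(-3248 + (202089 - 8720)) = √(-3248 + 193369) = √190121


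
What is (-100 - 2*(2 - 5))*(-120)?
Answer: 11280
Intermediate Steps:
(-100 - 2*(2 - 5))*(-120) = (-100 - 2*(-3))*(-120) = (-100 + 6)*(-120) = -94*(-120) = 11280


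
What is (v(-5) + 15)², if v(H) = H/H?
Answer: 256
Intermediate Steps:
v(H) = 1
(v(-5) + 15)² = (1 + 15)² = 16² = 256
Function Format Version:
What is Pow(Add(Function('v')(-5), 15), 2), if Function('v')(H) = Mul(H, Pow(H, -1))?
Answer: 256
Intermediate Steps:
Function('v')(H) = 1
Pow(Add(Function('v')(-5), 15), 2) = Pow(Add(1, 15), 2) = Pow(16, 2) = 256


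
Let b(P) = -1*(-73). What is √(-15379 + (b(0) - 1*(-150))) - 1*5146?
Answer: -5146 + 6*I*√421 ≈ -5146.0 + 123.11*I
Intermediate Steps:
b(P) = 73
√(-15379 + (b(0) - 1*(-150))) - 1*5146 = √(-15379 + (73 - 1*(-150))) - 1*5146 = √(-15379 + (73 + 150)) - 5146 = √(-15379 + 223) - 5146 = √(-15156) - 5146 = 6*I*√421 - 5146 = -5146 + 6*I*√421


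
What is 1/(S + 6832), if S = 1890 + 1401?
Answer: 1/10123 ≈ 9.8785e-5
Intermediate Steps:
S = 3291
1/(S + 6832) = 1/(3291 + 6832) = 1/10123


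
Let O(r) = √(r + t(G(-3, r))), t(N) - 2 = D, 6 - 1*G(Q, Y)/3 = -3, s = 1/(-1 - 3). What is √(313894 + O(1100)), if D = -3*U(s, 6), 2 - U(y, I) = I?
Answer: √(313894 + √1114) ≈ 560.29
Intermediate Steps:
s = -¼ (s = 1/(-4) = -¼ ≈ -0.25000)
U(y, I) = 2 - I
G(Q, Y) = 27 (G(Q, Y) = 18 - 3*(-3) = 18 + 9 = 27)
D = 12 (D = -3*(2 - 1*6) = -3*(2 - 6) = -3*(-4) = 12)
t(N) = 14 (t(N) = 2 + 12 = 14)
O(r) = √(14 + r) (O(r) = √(r + 14) = √(14 + r))
√(313894 + O(1100)) = √(313894 + √(14 + 1100)) = √(313894 + √1114)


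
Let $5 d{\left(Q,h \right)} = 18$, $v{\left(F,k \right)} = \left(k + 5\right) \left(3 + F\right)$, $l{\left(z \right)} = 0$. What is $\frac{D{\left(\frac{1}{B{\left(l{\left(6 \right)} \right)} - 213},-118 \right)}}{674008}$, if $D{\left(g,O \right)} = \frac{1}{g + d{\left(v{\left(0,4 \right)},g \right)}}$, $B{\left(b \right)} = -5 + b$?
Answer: $\frac{545}{1320718676} \approx 4.1265 \cdot 10^{-7}$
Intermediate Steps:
$v{\left(F,k \right)} = \left(3 + F\right) \left(5 + k\right)$ ($v{\left(F,k \right)} = \left(5 + k\right) \left(3 + F\right) = \left(3 + F\right) \left(5 + k\right)$)
$d{\left(Q,h \right)} = \frac{18}{5}$ ($d{\left(Q,h \right)} = \frac{1}{5} \cdot 18 = \frac{18}{5}$)
$D{\left(g,O \right)} = \frac{1}{\frac{18}{5} + g}$ ($D{\left(g,O \right)} = \frac{1}{g + \frac{18}{5}} = \frac{1}{\frac{18}{5} + g}$)
$\frac{D{\left(\frac{1}{B{\left(l{\left(6 \right)} \right)} - 213},-118 \right)}}{674008} = \frac{5 \frac{1}{18 + \frac{5}{\left(-5 + 0\right) - 213}}}{674008} = \frac{5}{18 + \frac{5}{-5 - 213}} \cdot \frac{1}{674008} = \frac{5}{18 + \frac{5}{-218}} \cdot \frac{1}{674008} = \frac{5}{18 + 5 \left(- \frac{1}{218}\right)} \frac{1}{674008} = \frac{5}{18 - \frac{5}{218}} \cdot \frac{1}{674008} = \frac{5}{\frac{3919}{218}} \cdot \frac{1}{674008} = 5 \cdot \frac{218}{3919} \cdot \frac{1}{674008} = \frac{1090}{3919} \cdot \frac{1}{674008} = \frac{545}{1320718676}$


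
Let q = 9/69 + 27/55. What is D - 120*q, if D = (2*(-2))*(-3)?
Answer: -15828/253 ≈ -62.561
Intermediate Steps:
D = 12 (D = -4*(-3) = 12)
q = 786/1265 (q = 9*(1/69) + 27*(1/55) = 3/23 + 27/55 = 786/1265 ≈ 0.62134)
D - 120*q = 12 - 120*786/1265 = 12 - 18864/253 = -15828/253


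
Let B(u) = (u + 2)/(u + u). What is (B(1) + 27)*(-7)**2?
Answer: 2793/2 ≈ 1396.5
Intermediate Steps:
B(u) = (2 + u)/(2*u) (B(u) = (2 + u)/((2*u)) = (2 + u)*(1/(2*u)) = (2 + u)/(2*u))
(B(1) + 27)*(-7)**2 = ((1/2)*(2 + 1)/1 + 27)*(-7)**2 = ((1/2)*1*3 + 27)*49 = (3/2 + 27)*49 = (57/2)*49 = 2793/2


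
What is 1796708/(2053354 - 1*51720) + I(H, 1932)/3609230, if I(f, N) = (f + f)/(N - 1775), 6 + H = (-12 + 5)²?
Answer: 254525790317601/283556031161435 ≈ 0.89762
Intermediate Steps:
H = 43 (H = -6 + (-12 + 5)² = -6 + (-7)² = -6 + 49 = 43)
I(f, N) = 2*f/(-1775 + N) (I(f, N) = (2*f)/(-1775 + N) = 2*f/(-1775 + N))
1796708/(2053354 - 1*51720) + I(H, 1932)/3609230 = 1796708/(2053354 - 1*51720) + (2*43/(-1775 + 1932))/3609230 = 1796708/(2053354 - 51720) + (2*43/157)*(1/3609230) = 1796708/2001634 + (2*43*(1/157))*(1/3609230) = 1796708*(1/2001634) + (86/157)*(1/3609230) = 898354/1000817 + 43/283324555 = 254525790317601/283556031161435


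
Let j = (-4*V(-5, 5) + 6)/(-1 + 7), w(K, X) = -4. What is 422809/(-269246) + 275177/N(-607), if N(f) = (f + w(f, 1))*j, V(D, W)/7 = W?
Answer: 204962387593/11022123502 ≈ 18.596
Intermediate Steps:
V(D, W) = 7*W
j = -67/3 (j = (-28*5 + 6)/(-1 + 7) = (-4*35 + 6)/6 = (-140 + 6)*(⅙) = -134*⅙ = -67/3 ≈ -22.333)
N(f) = 268/3 - 67*f/3 (N(f) = (f - 4)*(-67/3) = (-4 + f)*(-67/3) = 268/3 - 67*f/3)
422809/(-269246) + 275177/N(-607) = 422809/(-269246) + 275177/(268/3 - 67/3*(-607)) = 422809*(-1/269246) + 275177/(268/3 + 40669/3) = -422809/269246 + 275177/(40937/3) = -422809/269246 + 275177*(3/40937) = -422809/269246 + 825531/40937 = 204962387593/11022123502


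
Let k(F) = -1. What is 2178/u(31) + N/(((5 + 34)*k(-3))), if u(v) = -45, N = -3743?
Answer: 9277/195 ≈ 47.574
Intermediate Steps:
2178/u(31) + N/(((5 + 34)*k(-3))) = 2178/(-45) - 3743*(-1/(5 + 34)) = 2178*(-1/45) - 3743/(39*(-1)) = -242/5 - 3743/(-39) = -242/5 - 3743*(-1/39) = -242/5 + 3743/39 = 9277/195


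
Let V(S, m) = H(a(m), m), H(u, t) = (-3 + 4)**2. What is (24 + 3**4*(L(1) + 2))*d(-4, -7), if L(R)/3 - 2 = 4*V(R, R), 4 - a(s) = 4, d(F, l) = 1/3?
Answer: 548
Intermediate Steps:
d(F, l) = 1/3
a(s) = 0 (a(s) = 4 - 1*4 = 4 - 4 = 0)
H(u, t) = 1 (H(u, t) = 1**2 = 1)
V(S, m) = 1
L(R) = 18 (L(R) = 6 + 3*(4*1) = 6 + 3*4 = 6 + 12 = 18)
(24 + 3**4*(L(1) + 2))*d(-4, -7) = (24 + 3**4*(18 + 2))*(1/3) = (24 + 81*20)*(1/3) = (24 + 1620)*(1/3) = 1644*(1/3) = 548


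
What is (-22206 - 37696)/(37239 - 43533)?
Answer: 29951/3147 ≈ 9.5173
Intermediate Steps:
(-22206 - 37696)/(37239 - 43533) = -59902/(-6294) = -59902*(-1/6294) = 29951/3147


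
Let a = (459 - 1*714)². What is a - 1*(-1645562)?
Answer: 1710587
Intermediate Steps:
a = 65025 (a = (459 - 714)² = (-255)² = 65025)
a - 1*(-1645562) = 65025 - 1*(-1645562) = 65025 + 1645562 = 1710587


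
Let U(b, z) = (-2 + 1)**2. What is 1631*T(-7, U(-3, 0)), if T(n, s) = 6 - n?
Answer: 21203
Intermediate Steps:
U(b, z) = 1 (U(b, z) = (-1)**2 = 1)
1631*T(-7, U(-3, 0)) = 1631*(6 - 1*(-7)) = 1631*(6 + 7) = 1631*13 = 21203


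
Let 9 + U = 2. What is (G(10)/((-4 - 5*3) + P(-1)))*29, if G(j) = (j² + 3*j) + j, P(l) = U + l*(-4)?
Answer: -2030/11 ≈ -184.55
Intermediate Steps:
U = -7 (U = -9 + 2 = -7)
P(l) = -7 - 4*l (P(l) = -7 + l*(-4) = -7 - 4*l)
G(j) = j² + 4*j
(G(10)/((-4 - 5*3) + P(-1)))*29 = ((10*(4 + 10))/((-4 - 5*3) + (-7 - 4*(-1))))*29 = ((10*14)/((-4 - 15) + (-7 + 4)))*29 = (140/(-19 - 3))*29 = (140/(-22))*29 = -1/22*140*29 = -70/11*29 = -2030/11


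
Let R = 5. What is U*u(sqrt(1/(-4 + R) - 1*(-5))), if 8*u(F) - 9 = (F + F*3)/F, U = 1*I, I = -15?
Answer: -195/8 ≈ -24.375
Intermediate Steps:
U = -15 (U = 1*(-15) = -15)
u(F) = 13/8 (u(F) = 9/8 + ((F + F*3)/F)/8 = 9/8 + ((F + 3*F)/F)/8 = 9/8 + ((4*F)/F)/8 = 9/8 + (1/8)*4 = 9/8 + 1/2 = 13/8)
U*u(sqrt(1/(-4 + R) - 1*(-5))) = -15*13/8 = -195/8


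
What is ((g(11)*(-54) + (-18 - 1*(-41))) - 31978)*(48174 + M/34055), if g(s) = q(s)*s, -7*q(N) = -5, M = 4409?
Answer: -74368677718049/47677 ≈ -1.5598e+9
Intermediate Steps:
q(N) = 5/7 (q(N) = -⅐*(-5) = 5/7)
g(s) = 5*s/7
((g(11)*(-54) + (-18 - 1*(-41))) - 31978)*(48174 + M/34055) = ((((5/7)*11)*(-54) + (-18 - 1*(-41))) - 31978)*(48174 + 4409/34055) = (((55/7)*(-54) + (-18 + 41)) - 31978)*(48174 + 4409*(1/34055)) = ((-2970/7 + 23) - 31978)*(48174 + 4409/34055) = (-2809/7 - 31978)*(1640569979/34055) = -226655/7*1640569979/34055 = -74368677718049/47677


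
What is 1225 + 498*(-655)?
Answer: -324965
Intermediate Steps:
1225 + 498*(-655) = 1225 - 326190 = -324965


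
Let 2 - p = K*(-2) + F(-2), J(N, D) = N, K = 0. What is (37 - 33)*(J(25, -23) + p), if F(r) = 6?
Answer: 84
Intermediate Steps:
p = -4 (p = 2 - (0*(-2) + 6) = 2 - (0 + 6) = 2 - 1*6 = 2 - 6 = -4)
(37 - 33)*(J(25, -23) + p) = (37 - 33)*(25 - 4) = 4*21 = 84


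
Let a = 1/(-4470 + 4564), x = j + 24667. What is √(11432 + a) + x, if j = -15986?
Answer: 8681 + 3*√11223694/94 ≈ 8787.9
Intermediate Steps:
x = 8681 (x = -15986 + 24667 = 8681)
a = 1/94 ≈ 0.010638
√(11432 + a) + x = √(11432 + 1/94) + 8681 = √(1074609/94) + 8681 = 3*√11223694/94 + 8681 = 8681 + 3*√11223694/94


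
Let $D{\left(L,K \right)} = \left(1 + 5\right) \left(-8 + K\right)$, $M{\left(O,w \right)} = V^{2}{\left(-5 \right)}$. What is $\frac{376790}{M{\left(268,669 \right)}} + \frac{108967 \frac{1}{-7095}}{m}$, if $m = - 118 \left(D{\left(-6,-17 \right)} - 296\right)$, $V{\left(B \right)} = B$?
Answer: $\frac{5627669920289}{373395660} \approx 15072.0$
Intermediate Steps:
$M{\left(O,w \right)} = 25$ ($M{\left(O,w \right)} = \left(-5\right)^{2} = 25$)
$D{\left(L,K \right)} = -48 + 6 K$ ($D{\left(L,K \right)} = 6 \left(-8 + K\right) = -48 + 6 K$)
$m = 52628$ ($m = - 118 \left(\left(-48 + 6 \left(-17\right)\right) - 296\right) = - 118 \left(\left(-48 - 102\right) - 296\right) = - 118 \left(-150 - 296\right) = \left(-118\right) \left(-446\right) = 52628$)
$\frac{376790}{M{\left(268,669 \right)}} + \frac{108967 \frac{1}{-7095}}{m} = \frac{376790}{25} + \frac{108967 \frac{1}{-7095}}{52628} = 376790 \cdot \frac{1}{25} + 108967 \left(- \frac{1}{7095}\right) \frac{1}{52628} = \frac{75358}{5} - \frac{108967}{373395660} = \frac{5627669920289}{373395660}$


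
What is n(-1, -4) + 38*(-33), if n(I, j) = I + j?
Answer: -1259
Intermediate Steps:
n(-1, -4) + 38*(-33) = (-1 - 4) + 38*(-33) = -5 - 1254 = -1259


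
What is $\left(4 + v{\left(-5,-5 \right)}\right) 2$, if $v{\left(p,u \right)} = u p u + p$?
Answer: $-252$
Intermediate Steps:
$v{\left(p,u \right)} = p + p u^{2}$ ($v{\left(p,u \right)} = p u u + p = p u^{2} + p = p + p u^{2}$)
$\left(4 + v{\left(-5,-5 \right)}\right) 2 = \left(4 - 5 \left(1 + \left(-5\right)^{2}\right)\right) 2 = \left(4 - 5 \left(1 + 25\right)\right) 2 = \left(4 - 130\right) 2 = \left(-126\right) 2 = -252$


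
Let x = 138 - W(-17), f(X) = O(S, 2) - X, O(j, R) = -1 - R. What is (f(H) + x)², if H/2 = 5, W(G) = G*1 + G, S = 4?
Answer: 25281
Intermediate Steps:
W(G) = 2*G (W(G) = G + G = 2*G)
H = 10 (H = 2*5 = 10)
f(X) = -3 - X (f(X) = (-1 - 1*2) - X = (-1 - 2) - X = -3 - X)
x = 172 (x = 138 - 2*(-17) = 138 - 1*(-34) = 138 + 34 = 172)
(f(H) + x)² = ((-3 - 1*10) + 172)² = ((-3 - 10) + 172)² = (-13 + 172)² = 159² = 25281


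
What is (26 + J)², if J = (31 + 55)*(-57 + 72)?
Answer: 1731856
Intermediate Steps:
J = 1290 (J = 86*15 = 1290)
(26 + J)² = (26 + 1290)² = 1316² = 1731856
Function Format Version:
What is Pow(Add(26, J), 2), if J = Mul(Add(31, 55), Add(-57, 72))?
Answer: 1731856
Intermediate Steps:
J = 1290 (J = Mul(86, 15) = 1290)
Pow(Add(26, J), 2) = Pow(Add(26, 1290), 2) = Pow(1316, 2) = 1731856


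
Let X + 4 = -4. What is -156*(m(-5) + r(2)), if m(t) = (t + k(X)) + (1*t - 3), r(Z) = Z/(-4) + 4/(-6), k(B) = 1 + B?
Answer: 3302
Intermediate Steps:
X = -8 (X = -4 - 4 = -8)
r(Z) = -⅔ - Z/4 (r(Z) = Z*(-¼) + 4*(-⅙) = -Z/4 - ⅔ = -⅔ - Z/4)
m(t) = -10 + 2*t (m(t) = (t + (1 - 8)) + (1*t - 3) = (t - 7) + (t - 3) = (-7 + t) + (-3 + t) = -10 + 2*t)
-156*(m(-5) + r(2)) = -156*((-10 + 2*(-5)) + (-⅔ - ¼*2)) = -156*((-10 - 10) + (-⅔ - ½)) = -156*(-20 - 7/6) = -156*(-127/6) = 3302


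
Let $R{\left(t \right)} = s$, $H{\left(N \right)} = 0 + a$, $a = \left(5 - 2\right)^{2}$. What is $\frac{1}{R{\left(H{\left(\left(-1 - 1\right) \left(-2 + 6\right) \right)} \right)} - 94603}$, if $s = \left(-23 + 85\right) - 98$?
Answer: $- \frac{1}{94639} \approx -1.0566 \cdot 10^{-5}$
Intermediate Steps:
$a = 9$ ($a = 3^{2} = 9$)
$s = -36$ ($s = 62 - 98 = -36$)
$H{\left(N \right)} = 9$ ($H{\left(N \right)} = 0 + 9 = 9$)
$R{\left(t \right)} = -36$
$\frac{1}{R{\left(H{\left(\left(-1 - 1\right) \left(-2 + 6\right) \right)} \right)} - 94603} = \frac{1}{-36 - 94603} = \frac{1}{-94639} = - \frac{1}{94639}$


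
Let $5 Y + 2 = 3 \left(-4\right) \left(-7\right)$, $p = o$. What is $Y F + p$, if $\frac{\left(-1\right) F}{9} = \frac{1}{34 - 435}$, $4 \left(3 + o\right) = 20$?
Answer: $\frac{4748}{2005} \approx 2.3681$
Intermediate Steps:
$o = 2$ ($o = -3 + \frac{1}{4} \cdot 20 = -3 + 5 = 2$)
$p = 2$
$Y = \frac{82}{5}$ ($Y = - \frac{2}{5} + \frac{3 \left(-4\right) \left(-7\right)}{5} = - \frac{2}{5} + \frac{\left(-12\right) \left(-7\right)}{5} = - \frac{2}{5} + \frac{1}{5} \cdot 84 = - \frac{2}{5} + \frac{84}{5} = \frac{82}{5} \approx 16.4$)
$F = \frac{9}{401}$ ($F = - \frac{9}{34 - 435} = - \frac{9}{-401} = \left(-9\right) \left(- \frac{1}{401}\right) = \frac{9}{401} \approx 0.022444$)
$Y F + p = \frac{82}{5} \cdot \frac{9}{401} + 2 = \frac{738}{2005} + 2 = \frac{4748}{2005}$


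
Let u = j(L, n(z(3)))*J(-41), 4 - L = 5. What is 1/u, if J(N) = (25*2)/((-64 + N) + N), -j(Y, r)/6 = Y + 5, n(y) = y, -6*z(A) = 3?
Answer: 73/600 ≈ 0.12167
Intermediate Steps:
z(A) = -1/2 (z(A) = -1/6*3 = -1/2)
L = -1 (L = 4 - 1*5 = 4 - 5 = -1)
j(Y, r) = -30 - 6*Y (j(Y, r) = -6*(Y + 5) = -6*(5 + Y) = -30 - 6*Y)
J(N) = 50/(-64 + 2*N)
u = 600/73 (u = (-30 - 6*(-1))*(25/(-32 - 41)) = (-30 + 6)*(25/(-73)) = -600*(-1)/73 = -24*(-25/73) = 600/73 ≈ 8.2192)
1/u = 1/(600/73) = 73/600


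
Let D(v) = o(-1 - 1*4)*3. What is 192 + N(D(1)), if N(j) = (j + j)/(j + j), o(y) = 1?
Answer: 193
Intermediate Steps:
D(v) = 3 (D(v) = 1*3 = 3)
N(j) = 1 (N(j) = (2*j)/((2*j)) = (2*j)*(1/(2*j)) = 1)
192 + N(D(1)) = 192 + 1 = 193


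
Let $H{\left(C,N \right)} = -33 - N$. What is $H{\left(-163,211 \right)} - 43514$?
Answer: $-43758$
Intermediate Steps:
$H{\left(-163,211 \right)} - 43514 = \left(-33 - 211\right) - 43514 = -244 - 43514 = -43758$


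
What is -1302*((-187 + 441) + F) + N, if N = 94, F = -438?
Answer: 239662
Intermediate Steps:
-1302*((-187 + 441) + F) + N = -1302*((-187 + 441) - 438) + 94 = -1302*(254 - 438) + 94 = -1302*(-184) + 94 = 239568 + 94 = 239662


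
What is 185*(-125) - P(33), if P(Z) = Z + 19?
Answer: -23177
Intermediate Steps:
P(Z) = 19 + Z
185*(-125) - P(33) = 185*(-125) - (19 + 33) = -23125 - 1*52 = -23125 - 52 = -23177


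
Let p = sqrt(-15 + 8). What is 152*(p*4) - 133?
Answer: -133 + 608*I*sqrt(7) ≈ -133.0 + 1608.6*I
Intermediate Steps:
p = I*sqrt(7) (p = sqrt(-7) = I*sqrt(7) ≈ 2.6458*I)
152*(p*4) - 133 = 152*((I*sqrt(7))*4) - 133 = 152*(4*I*sqrt(7)) - 133 = 608*I*sqrt(7) - 133 = -133 + 608*I*sqrt(7)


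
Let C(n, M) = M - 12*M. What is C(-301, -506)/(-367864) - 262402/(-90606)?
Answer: 24005984083/8332671396 ≈ 2.8809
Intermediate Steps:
C(n, M) = -11*M
C(-301, -506)/(-367864) - 262402/(-90606) = -11*(-506)/(-367864) - 262402/(-90606) = 5566*(-1/367864) - 262402*(-1/90606) = -2783/183932 + 131201/45303 = 24005984083/8332671396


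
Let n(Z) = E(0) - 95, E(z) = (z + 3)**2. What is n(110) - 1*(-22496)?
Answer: 22410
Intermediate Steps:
E(z) = (3 + z)**2
n(Z) = -86 (n(Z) = (3 + 0)**2 - 95 = 3**2 - 95 = 9 - 95 = -86)
n(110) - 1*(-22496) = -86 - 1*(-22496) = -86 + 22496 = 22410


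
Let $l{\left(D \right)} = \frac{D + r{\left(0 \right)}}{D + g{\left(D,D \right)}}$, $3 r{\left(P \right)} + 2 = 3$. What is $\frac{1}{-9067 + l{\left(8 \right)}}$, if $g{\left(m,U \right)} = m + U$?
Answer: $- \frac{72}{652799} \approx -0.00011029$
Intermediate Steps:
$r{\left(P \right)} = \frac{1}{3}$ ($r{\left(P \right)} = - \frac{2}{3} + \frac{1}{3} \cdot 3 = - \frac{2}{3} + 1 = \frac{1}{3}$)
$g{\left(m,U \right)} = U + m$
$l{\left(D \right)} = \frac{\frac{1}{3} + D}{3 D}$ ($l{\left(D \right)} = \frac{D + \frac{1}{3}}{D + \left(D + D\right)} = \frac{\frac{1}{3} + D}{D + 2 D} = \frac{\frac{1}{3} + D}{3 D}$)
$\frac{1}{-9067 + l{\left(8 \right)}} = \frac{1}{-9067 + \frac{1 + 3 \cdot 8}{9 \cdot 8}} = \frac{1}{-9067 + \frac{1}{9} \cdot \frac{1}{8} \left(1 + 24\right)} = \frac{1}{-9067 + \frac{1}{9} \cdot \frac{1}{8} \cdot 25} = \frac{1}{-9067 + \frac{25}{72}} = \frac{1}{- \frac{652799}{72}} = - \frac{72}{652799}$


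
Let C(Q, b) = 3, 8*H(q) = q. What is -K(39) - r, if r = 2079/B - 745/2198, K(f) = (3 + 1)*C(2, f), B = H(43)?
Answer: -37659269/94514 ≈ -398.45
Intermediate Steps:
H(q) = q/8
B = 43/8 (B = (⅛)*43 = 43/8 ≈ 5.3750)
K(f) = 12 (K(f) = (3 + 1)*3 = 4*3 = 12)
r = 36525101/94514 (r = 2079/(43/8) - 745/2198 = 2079*(8/43) - 745*1/2198 = 16632/43 - 745/2198 = 36525101/94514 ≈ 386.45)
-K(39) - r = -1*12 - 1*36525101/94514 = -12 - 36525101/94514 = -37659269/94514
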